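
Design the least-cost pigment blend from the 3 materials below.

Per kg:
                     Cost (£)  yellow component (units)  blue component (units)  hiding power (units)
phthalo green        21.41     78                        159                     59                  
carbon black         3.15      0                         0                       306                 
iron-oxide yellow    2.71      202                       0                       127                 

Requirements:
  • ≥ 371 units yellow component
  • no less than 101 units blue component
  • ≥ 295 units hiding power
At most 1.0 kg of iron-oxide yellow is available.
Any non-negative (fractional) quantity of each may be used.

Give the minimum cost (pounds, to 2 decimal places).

This is a linear program. Let x1 = kg of phthalo green, x2 = kg of carbon black, x3 = kg of iron-oxide yellow.
min 21.41x1 + 3.15x2 + 2.71x3 with:
  78x1 + 202x3 ≥ 371   (yellow component)
  159x1 ≥ 101   (blue component)
  59x1 + 306x2 + 127x3 ≥ 295   (hiding power)
  x3 ≤ 1
  x1, x2, x3 ≥ 0.
The optimal mix uses every input. The yellow component, hiding power, the iron-oxide yellow cap requirements are met with equality.
Optimal quantities: phthalo green = 2.1667 kg, carbon black = 0.13126 kg, iron-oxide yellow = 1 kg.
Hence cost = 21.41·2.1667 + 3.15·0.13126 + 2.71·1 = £49.5125.

£49.51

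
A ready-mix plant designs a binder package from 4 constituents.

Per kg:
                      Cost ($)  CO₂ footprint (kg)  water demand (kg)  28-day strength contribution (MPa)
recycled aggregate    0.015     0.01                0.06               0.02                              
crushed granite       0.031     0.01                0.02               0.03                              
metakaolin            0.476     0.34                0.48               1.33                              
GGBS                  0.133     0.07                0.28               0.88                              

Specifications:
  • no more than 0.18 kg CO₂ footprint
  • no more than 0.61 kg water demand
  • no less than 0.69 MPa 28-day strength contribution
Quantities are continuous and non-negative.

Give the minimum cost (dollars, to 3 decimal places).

Let x1 = kg of recycled aggregate, x2 = kg of crushed granite, x3 = kg of metakaolin, x4 = kg of GGBS.
Minimize 0.015x1 + 0.031x2 + 0.476x3 + 0.133x4 subject to:
  0.01x1 + 0.01x2 + 0.34x3 + 0.07x4 ≤ 0.18   (CO₂ footprint)
  0.06x1 + 0.02x2 + 0.48x3 + 0.28x4 ≤ 0.61   (water demand)
  0.02x1 + 0.03x2 + 1.33x3 + 0.88x4 ≥ 0.69   (28-day strength contribution)
  x1, x2, x3, x4 ≥ 0.
The cheapest feasible vertex uses only GGBS; recycled aggregate, crushed granite, metakaolin are not used. Binding constraint: 28-day strength contribution.
Optimal quantities: GGBS = 0.7841 kg.
Objective = 0.133·0.7841 = 0.10429.

$0.104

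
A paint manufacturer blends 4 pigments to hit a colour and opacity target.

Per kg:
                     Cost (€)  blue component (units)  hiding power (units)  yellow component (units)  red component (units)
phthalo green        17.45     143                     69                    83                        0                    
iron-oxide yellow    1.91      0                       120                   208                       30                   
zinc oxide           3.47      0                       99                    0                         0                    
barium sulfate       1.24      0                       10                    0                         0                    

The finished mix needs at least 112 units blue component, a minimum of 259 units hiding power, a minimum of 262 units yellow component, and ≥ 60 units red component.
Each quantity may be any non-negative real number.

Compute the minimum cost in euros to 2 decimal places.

€17.49

Treat it as an LP. Let x1 = kg of phthalo green, x2 = kg of iron-oxide yellow, x3 = kg of zinc oxide, x4 = kg of barium sulfate.
min 17.45x1 + 1.91x2 + 3.47x3 + 1.24x4 subject to:
  143x1 ≥ 112   (blue component)
  69x1 + 120x2 + 99x3 + 10x4 ≥ 259   (hiding power)
  83x1 + 208x2 ≥ 262   (yellow component)
  30x2 ≥ 60   (red component)
  x1, x2, x3, x4 ≥ 0.
The optimal basis is {phthalo green, iron-oxide yellow}; zinc oxide, barium sulfate drop out. Binding constraints: blue component and red component.
Solving gives x1 = 0.7832, x2 = 2.
Total cost: 17.45·0.7832 + 1.91·2 = 17.4868.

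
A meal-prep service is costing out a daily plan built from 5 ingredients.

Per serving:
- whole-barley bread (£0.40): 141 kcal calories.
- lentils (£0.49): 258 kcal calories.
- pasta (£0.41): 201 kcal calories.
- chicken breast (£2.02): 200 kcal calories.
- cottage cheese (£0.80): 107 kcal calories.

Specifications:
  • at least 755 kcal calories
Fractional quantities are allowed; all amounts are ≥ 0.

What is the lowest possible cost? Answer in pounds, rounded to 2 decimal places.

Treat it as an LP. Let x1 = servings of whole-barley bread, x2 = servings of lentils, x3 = servings of pasta, x4 = servings of chicken breast, x5 = servings of cottage cheese.
min 0.4x1 + 0.49x2 + 0.41x3 + 2.02x4 + 0.8x5 s.t.:
  141x1 + 258x2 + 201x3 + 200x4 + 107x5 ≥ 755   (calories)
  x1, x2, x3, x4, x5 ≥ 0.
At the optimum only lentils is positive (whole-barley bread, pasta, chicken breast, cottage cheese = 0). The calories requirement is met with equality.
That vertex is x2 = 2.926.
Total cost: 0.49·2.926 = 1.4337.

£1.43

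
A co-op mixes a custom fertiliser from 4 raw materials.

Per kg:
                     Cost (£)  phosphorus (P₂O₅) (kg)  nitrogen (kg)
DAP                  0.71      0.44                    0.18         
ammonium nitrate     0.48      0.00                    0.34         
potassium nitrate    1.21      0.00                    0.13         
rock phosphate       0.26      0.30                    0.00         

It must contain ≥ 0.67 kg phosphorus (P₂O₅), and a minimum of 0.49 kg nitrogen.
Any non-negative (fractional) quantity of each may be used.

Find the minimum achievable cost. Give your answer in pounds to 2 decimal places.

Let x1 = kg of DAP, x2 = kg of ammonium nitrate, x3 = kg of potassium nitrate, x4 = kg of rock phosphate.
Minimize 0.71x1 + 0.48x2 + 1.21x3 + 0.26x4 subject to:
  0.44x1 + 0.3x4 ≥ 0.67   (phosphorus (P₂O₅))
  0.18x1 + 0.34x2 + 0.13x3 ≥ 0.49   (nitrogen)
  x1, x2, x3, x4 ≥ 0.
The minimum-cost mix takes nothing from DAP, potassium nitrate — only ammonium nitrate, rock phosphate. Binding constraints: phosphorus (P₂O₅) and nitrogen.
That vertex is x2 = 1.441, x4 = 2.233.
Cost = 0.48·1.441 + 0.26·2.233 = 1.2723.

£1.27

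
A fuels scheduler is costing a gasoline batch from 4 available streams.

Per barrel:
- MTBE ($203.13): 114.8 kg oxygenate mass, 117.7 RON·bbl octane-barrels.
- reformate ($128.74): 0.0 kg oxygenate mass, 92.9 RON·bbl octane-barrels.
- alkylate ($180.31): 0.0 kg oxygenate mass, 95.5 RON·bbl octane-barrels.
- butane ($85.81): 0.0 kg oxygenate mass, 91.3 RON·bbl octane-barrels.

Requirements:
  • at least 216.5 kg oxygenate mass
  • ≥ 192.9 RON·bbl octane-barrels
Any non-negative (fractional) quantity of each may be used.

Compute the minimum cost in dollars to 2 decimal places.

Let x1 = barrels of MTBE, x2 = barrels of reformate, x3 = barrels of alkylate, x4 = barrels of butane.
Minimise 203.13x1 + 128.74x2 + 180.31x3 + 85.81x4 s.t.:
  114.8x1 ≥ 216.5   (oxygenate mass)
  117.7x1 + 92.9x2 + 95.5x3 + 91.3x4 ≥ 192.9   (octane-barrels)
  x1, x2, x3, x4 ≥ 0.
The cheapest feasible vertex uses only MTBE; reformate, alkylate, butane are not used. Binding constraint: oxygenate mass.
Optimal quantities: MTBE = 1.8859 barrels.
Cost = 203.13·1.8859 = 383.0829.

$383.08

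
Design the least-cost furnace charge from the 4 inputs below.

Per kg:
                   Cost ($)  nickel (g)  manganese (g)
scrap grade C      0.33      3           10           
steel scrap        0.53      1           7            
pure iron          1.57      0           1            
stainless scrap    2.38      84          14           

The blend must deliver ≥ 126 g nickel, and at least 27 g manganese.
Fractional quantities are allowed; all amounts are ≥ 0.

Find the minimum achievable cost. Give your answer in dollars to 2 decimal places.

This is a linear program. Let x1 = kg of scrap grade C, x2 = kg of steel scrap, x3 = kg of pure iron, x4 = kg of stainless scrap.
Minimise 0.33x1 + 0.53x2 + 1.57x3 + 2.38x4 subject to:
  3x1 + 1x2 + 84x4 ≥ 126   (nickel)
  10x1 + 7x2 + 1x3 + 14x4 ≥ 27   (manganese)
  x1, x2, x3, x4 ≥ 0.
The minimum-cost mix takes nothing from steel scrap, pure iron — only scrap grade C, stainless scrap. There the nickel and manganese constraints are tight.
Optimal quantities: scrap grade C = 0.6316 kg, stainless scrap = 1.477 kg.
Hence cost = 0.33·0.6316 + 2.38·1.477 = $3.7237.

$3.72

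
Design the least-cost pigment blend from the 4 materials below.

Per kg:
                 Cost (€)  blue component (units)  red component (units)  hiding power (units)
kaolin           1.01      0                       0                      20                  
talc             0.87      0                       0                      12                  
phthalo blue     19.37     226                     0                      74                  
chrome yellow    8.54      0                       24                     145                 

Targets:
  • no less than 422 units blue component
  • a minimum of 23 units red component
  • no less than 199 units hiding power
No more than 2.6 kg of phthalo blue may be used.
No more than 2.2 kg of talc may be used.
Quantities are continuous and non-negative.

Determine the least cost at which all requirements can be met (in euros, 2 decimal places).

€44.35

Let x1 = kg of kaolin, x2 = kg of talc, x3 = kg of phthalo blue, x4 = kg of chrome yellow.
Minimize 1.01x1 + 0.87x2 + 19.37x3 + 8.54x4 with:
  226x3 ≥ 422   (blue component)
  24x4 ≥ 23   (red component)
  20x1 + 12x2 + 74x3 + 145x4 ≥ 199   (hiding power)
  x3 ≤ 2.6
  x2 ≤ 2.2
  x1, x2, x3, x4 ≥ 0.
The cheapest feasible vertex uses only phthalo blue, chrome yellow; kaolin, talc are not used. There the blue component and red component constraints are tight.
Solving gives x3 = 1.867, x4 = 0.9583.
Hence cost = 19.37·1.867 + 8.54·0.9583 = €44.3477.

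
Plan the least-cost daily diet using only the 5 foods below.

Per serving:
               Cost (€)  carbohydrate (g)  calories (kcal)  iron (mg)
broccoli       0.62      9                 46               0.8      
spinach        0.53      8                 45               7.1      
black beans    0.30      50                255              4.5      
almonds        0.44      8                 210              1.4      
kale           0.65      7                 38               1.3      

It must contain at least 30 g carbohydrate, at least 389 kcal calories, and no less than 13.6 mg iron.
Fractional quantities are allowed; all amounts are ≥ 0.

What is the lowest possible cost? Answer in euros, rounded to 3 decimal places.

Let x1 = servings of broccoli, x2 = servings of spinach, x3 = servings of black beans, x4 = servings of almonds, x5 = servings of kale.
Minimise 0.62x1 + 0.53x2 + 0.3x3 + 0.44x4 + 0.65x5 with:
  9x1 + 8x2 + 50x3 + 8x4 + 7x5 ≥ 30   (carbohydrate)
  46x1 + 45x2 + 255x3 + 210x4 + 38x5 ≥ 389   (calories)
  0.8x1 + 7.1x2 + 4.5x3 + 1.4x4 + 1.3x5 ≥ 13.6   (iron)
  x1, x2, x3, x4, x5 ≥ 0.
The minimum-cost mix takes nothing from broccoli, spinach, almonds, kale — only black beans. Binding constraint: iron.
Optimal quantities: black beans = 3.022 servings.
Cost = 0.3·3.022 = 0.90660.

€0.907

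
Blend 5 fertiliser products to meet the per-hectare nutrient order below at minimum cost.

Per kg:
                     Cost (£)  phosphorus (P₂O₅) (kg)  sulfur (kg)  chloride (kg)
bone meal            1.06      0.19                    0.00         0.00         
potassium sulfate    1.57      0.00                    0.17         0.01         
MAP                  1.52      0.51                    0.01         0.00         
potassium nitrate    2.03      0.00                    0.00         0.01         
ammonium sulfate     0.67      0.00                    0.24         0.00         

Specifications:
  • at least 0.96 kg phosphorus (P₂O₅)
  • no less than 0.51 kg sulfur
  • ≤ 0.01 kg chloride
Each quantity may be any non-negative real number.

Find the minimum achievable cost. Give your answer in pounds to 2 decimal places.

£4.23

Let x1 = kg of bone meal, x2 = kg of potassium sulfate, x3 = kg of MAP, x4 = kg of potassium nitrate, x5 = kg of ammonium sulfate.
min 1.06x1 + 1.57x2 + 1.52x3 + 2.03x4 + 0.67x5 s.t.:
  0.19x1 + 0.51x3 ≥ 0.96   (phosphorus (P₂O₅))
  0.17x2 + 0.01x3 + 0.24x5 ≥ 0.51   (sulfur)
  0.01x2 + 0.01x4 ≤ 0.01   (chloride)
  x1, x2, x3, x4, x5 ≥ 0.
The cheapest feasible vertex uses only MAP, ammonium sulfate; bone meal, potassium sulfate, potassium nitrate are not used. The phosphorus (P₂O₅) and sulfur requirements are met with equality.
So MAP = 1.882 kg, ammonium sulfate = 2.047 kg.
Objective = 1.52·1.882 + 0.67·2.047 = 4.2321.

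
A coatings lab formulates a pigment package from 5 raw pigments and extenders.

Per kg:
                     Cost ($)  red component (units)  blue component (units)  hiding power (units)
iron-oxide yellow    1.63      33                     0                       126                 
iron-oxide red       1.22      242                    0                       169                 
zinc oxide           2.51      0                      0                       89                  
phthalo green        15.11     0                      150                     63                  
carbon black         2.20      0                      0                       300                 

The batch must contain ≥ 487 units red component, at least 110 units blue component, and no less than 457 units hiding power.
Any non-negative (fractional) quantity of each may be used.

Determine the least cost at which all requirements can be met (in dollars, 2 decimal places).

$14.05

Set it up as a linear program. Let x1 = kg of iron-oxide yellow, x2 = kg of iron-oxide red, x3 = kg of zinc oxide, x4 = kg of phthalo green, x5 = kg of carbon black.
Minimize 1.63x1 + 1.22x2 + 2.51x3 + 15.11x4 + 2.2x5 subject to:
  33x1 + 242x2 ≥ 487   (red component)
  150x4 ≥ 110   (blue component)
  126x1 + 169x2 + 89x3 + 63x4 + 300x5 ≥ 457   (hiding power)
  x1, x2, x3, x4, x5 ≥ 0.
The cheapest feasible vertex uses only iron-oxide red, phthalo green; iron-oxide yellow, zinc oxide, carbon black are not used. Binding constraints: blue component and hiding power.
Optimal quantities: iron-oxide red = 2.431 kg, phthalo green = 0.7333 kg.
Objective = 1.22·2.431 + 15.11·0.7333 = 14.0460.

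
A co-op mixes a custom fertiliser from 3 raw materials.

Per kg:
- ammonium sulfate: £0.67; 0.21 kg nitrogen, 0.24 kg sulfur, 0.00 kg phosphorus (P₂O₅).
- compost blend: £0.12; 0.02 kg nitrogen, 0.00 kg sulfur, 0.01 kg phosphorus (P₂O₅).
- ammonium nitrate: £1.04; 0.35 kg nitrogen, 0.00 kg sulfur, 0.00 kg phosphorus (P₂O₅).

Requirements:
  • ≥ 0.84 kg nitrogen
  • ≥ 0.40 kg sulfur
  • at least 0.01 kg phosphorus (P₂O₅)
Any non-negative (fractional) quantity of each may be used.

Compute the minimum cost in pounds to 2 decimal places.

Treat it as an LP. Let x1 = kg of ammonium sulfate, x2 = kg of compost blend, x3 = kg of ammonium nitrate.
Minimise 0.67x1 + 0.12x2 + 1.04x3 with:
  0.21x1 + 0.02x2 + 0.35x3 ≥ 0.84   (nitrogen)
  0.24x1 ≥ 0.4   (sulfur)
  0.01x2 ≥ 0.01   (phosphorus (P₂O₅))
  x1, x2, x3 ≥ 0.
The optimal mix uses every input. There the nitrogen, sulfur, phosphorus (P₂O₅) constraints are tight.
Solving gives x1 = 1.667, x2 = 1, x3 = 1.343.
Objective = 0.67·1.667 + 0.12·1 + 1.04·1.343 = 2.6336.

£2.63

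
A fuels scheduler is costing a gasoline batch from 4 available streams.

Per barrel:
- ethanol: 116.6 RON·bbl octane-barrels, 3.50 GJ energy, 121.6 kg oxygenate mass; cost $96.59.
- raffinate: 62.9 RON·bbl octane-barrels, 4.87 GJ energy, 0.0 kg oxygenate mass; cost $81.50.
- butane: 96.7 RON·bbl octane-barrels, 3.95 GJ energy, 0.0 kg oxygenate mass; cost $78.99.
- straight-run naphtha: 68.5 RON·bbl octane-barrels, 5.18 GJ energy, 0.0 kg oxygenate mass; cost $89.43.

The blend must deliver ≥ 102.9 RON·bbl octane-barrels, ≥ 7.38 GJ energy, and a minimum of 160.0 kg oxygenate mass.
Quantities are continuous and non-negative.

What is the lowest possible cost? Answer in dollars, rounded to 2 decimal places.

$173.53

This is a linear program. Let x1 = barrels of ethanol, x2 = barrels of raffinate, x3 = barrels of butane, x4 = barrels of straight-run naphtha.
Minimise 96.59x1 + 81.5x2 + 78.99x3 + 89.43x4 s.t.:
  116.6x1 + 62.9x2 + 96.7x3 + 68.5x4 ≥ 102.9   (octane-barrels)
  3.5x1 + 4.87x2 + 3.95x3 + 5.18x4 ≥ 7.38   (energy)
  121.6x1 ≥ 160   (oxygenate mass)
  x1, x2, x3, x4 ≥ 0.
The cheapest feasible vertex uses only ethanol, raffinate; butane, straight-run naphtha are not used. The energy and oxygenate mass requirements are met with equality.
That vertex is x1 = 1.3158, x2 = 0.56976.
Objective = 96.59·1.3158 + 81.5·0.56976 = 173.5286.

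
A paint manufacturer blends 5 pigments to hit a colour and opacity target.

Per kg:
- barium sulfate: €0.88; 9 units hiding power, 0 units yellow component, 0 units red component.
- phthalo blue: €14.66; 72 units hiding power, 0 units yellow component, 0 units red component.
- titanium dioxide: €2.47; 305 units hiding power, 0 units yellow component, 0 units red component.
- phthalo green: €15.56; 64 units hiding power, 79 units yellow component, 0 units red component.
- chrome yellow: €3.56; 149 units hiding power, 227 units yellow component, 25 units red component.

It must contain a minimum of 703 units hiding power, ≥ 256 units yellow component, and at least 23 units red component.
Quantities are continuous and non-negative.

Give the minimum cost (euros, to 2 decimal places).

Let x1 = kg of barium sulfate, x2 = kg of phthalo blue, x3 = kg of titanium dioxide, x4 = kg of phthalo green, x5 = kg of chrome yellow.
Minimise 0.88x1 + 14.66x2 + 2.47x3 + 15.56x4 + 3.56x5 with:
  9x1 + 72x2 + 305x3 + 64x4 + 149x5 ≥ 703   (hiding power)
  79x4 + 227x5 ≥ 256   (yellow component)
  25x5 ≥ 23   (red component)
  x1, x2, x3, x4, x5 ≥ 0.
At the optimum only titanium dioxide, chrome yellow are positive (barium sulfate, phthalo blue, phthalo green = 0). The hiding power and yellow component requirements are met with equality.
Solving gives x3 = 1.754, x5 = 1.128.
Total cost: 2.47·1.754 + 3.56·1.128 = 8.3481.

€8.35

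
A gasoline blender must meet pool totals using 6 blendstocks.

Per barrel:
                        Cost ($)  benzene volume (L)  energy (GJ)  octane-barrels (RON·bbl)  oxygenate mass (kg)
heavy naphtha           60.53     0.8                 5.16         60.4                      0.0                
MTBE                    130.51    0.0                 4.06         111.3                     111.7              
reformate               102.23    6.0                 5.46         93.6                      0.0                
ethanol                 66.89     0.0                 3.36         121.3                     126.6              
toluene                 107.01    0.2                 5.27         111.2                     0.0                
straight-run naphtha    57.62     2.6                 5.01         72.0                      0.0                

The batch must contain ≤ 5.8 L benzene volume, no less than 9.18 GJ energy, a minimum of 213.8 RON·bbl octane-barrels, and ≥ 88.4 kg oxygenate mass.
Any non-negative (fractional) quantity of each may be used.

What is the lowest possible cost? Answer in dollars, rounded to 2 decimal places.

$137.25

This is a linear program. Let x1 = barrels of heavy naphtha, x2 = barrels of MTBE, x3 = barrels of reformate, x4 = barrels of ethanol, x5 = barrels of toluene, x6 = barrels of straight-run naphtha.
Minimise 60.53x1 + 130.51x2 + 102.23x3 + 66.89x4 + 107.01x5 + 57.62x6 with:
  0.8x1 + 6x3 + 0.2x5 + 2.6x6 ≤ 5.8   (benzene volume)
  5.16x1 + 4.06x2 + 5.46x3 + 3.36x4 + 5.27x5 + 5.01x6 ≥ 9.18   (energy)
  60.4x1 + 111.3x2 + 93.6x3 + 121.3x4 + 111.2x5 + 72x6 ≥ 213.8   (octane-barrels)
  111.7x2 + 126.6x4 ≥ 88.4   (oxygenate mass)
  x1, x2, x3, x4, x5, x6 ≥ 0.
At the optimum only ethanol, straight-run naphtha are positive (heavy naphtha, MTBE, reformate, toluene = 0). There the energy and octane-barrels constraints are tight.
Solving gives x4 = 1.1213, x6 = 1.0803.
Objective = 66.89·1.1213 + 57.62·1.0803 = 137.2506.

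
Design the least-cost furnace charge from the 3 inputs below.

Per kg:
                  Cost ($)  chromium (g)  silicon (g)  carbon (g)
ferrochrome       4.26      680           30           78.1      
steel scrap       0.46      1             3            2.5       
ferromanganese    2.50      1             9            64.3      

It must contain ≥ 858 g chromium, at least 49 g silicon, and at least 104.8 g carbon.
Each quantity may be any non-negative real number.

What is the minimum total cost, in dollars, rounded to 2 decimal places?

This is a linear program. Let x1 = kg of ferrochrome, x2 = kg of steel scrap, x3 = kg of ferromanganese.
Minimize 4.26x1 + 0.46x2 + 2.5x3 with:
  680x1 + 1x2 + 1x3 ≥ 858   (chromium)
  30x1 + 3x2 + 9x3 ≥ 49   (silicon)
  78.1x1 + 2.5x2 + 64.3x3 ≥ 104.8   (carbon)
  x1, x2, x3 ≥ 0.
The optimal basis is {ferrochrome}; steel scrap, ferromanganese drop out. Binding constraint: silicon.
So ferrochrome = 1.633 kg.
Hence cost = 4.26·1.633 = $6.9566.

$6.96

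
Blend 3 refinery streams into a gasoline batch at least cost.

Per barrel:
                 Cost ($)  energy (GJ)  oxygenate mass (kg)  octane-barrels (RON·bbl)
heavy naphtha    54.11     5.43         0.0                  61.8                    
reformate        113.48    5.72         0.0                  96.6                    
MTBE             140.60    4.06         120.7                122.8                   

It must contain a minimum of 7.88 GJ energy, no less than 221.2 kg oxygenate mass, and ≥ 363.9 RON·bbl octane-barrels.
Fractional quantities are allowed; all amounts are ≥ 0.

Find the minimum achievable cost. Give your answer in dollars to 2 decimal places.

$379.24

Treat it as an LP. Let x1 = barrels of heavy naphtha, x2 = barrels of reformate, x3 = barrels of MTBE.
Minimize 54.11x1 + 113.48x2 + 140.6x3 s.t.:
  5.43x1 + 5.72x2 + 4.06x3 ≥ 7.88   (energy)
  120.7x3 ≥ 221.2   (oxygenate mass)
  61.8x1 + 96.6x2 + 122.8x3 ≥ 363.9   (octane-barrels)
  x1, x2, x3 ≥ 0.
The optimal basis is {heavy naphtha, MTBE}; reformate drops out. The oxygenate mass and octane-barrels requirements are met with equality.
So heavy naphtha = 2.2468 barrels, MTBE = 1.8326 barrels.
Objective = 54.11·2.2468 + 140.6·1.8326 = 379.2379.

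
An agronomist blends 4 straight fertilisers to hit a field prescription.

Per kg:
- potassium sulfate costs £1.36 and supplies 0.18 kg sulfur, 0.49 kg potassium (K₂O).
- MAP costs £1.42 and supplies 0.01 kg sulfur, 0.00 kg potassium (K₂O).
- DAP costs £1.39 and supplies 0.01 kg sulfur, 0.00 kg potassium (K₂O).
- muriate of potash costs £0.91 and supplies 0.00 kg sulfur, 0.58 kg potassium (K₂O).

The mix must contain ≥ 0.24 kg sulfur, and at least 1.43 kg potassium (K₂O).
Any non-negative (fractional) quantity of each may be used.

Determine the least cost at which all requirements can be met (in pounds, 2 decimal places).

£3.03

This is a linear program. Let x1 = kg of potassium sulfate, x2 = kg of MAP, x3 = kg of DAP, x4 = kg of muriate of potash.
min 1.36x1 + 1.42x2 + 1.39x3 + 0.91x4 with:
  0.18x1 + 0.01x2 + 0.01x3 ≥ 0.24   (sulfur)
  0.49x1 + 0.58x4 ≥ 1.43   (potassium (K₂O))
  x1, x2, x3, x4 ≥ 0.
At the optimum only potassium sulfate, muriate of potash are positive (MAP, DAP = 0). There the sulfur and potassium (K₂O) constraints are tight.
That vertex is x1 = 1.333, x4 = 1.339.
Total cost: 1.36·1.333 + 0.91·1.339 = 3.0314.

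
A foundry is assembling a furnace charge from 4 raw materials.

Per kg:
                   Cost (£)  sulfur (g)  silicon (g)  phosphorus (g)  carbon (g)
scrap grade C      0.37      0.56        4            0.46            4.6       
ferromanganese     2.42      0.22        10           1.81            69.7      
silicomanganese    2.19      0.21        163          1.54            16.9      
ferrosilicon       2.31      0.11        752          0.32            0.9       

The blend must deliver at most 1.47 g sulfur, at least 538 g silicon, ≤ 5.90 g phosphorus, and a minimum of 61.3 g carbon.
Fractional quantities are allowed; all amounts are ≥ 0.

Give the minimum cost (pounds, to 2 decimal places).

£3.73

Let x1 = kg of scrap grade C, x2 = kg of ferromanganese, x3 = kg of silicomanganese, x4 = kg of ferrosilicon.
Minimize 0.37x1 + 2.42x2 + 2.19x3 + 2.31x4 subject to:
  0.56x1 + 0.22x2 + 0.21x3 + 0.11x4 ≤ 1.47   (sulfur)
  4x1 + 10x2 + 163x3 + 752x4 ≥ 538   (silicon)
  0.46x1 + 1.81x2 + 1.54x3 + 0.32x4 ≤ 5.9   (phosphorus)
  4.6x1 + 69.7x2 + 16.9x3 + 0.9x4 ≥ 61.3   (carbon)
  x1, x2, x3, x4 ≥ 0.
The optimal basis is {ferromanganese, ferrosilicon}; scrap grade C, silicomanganese drop out. There the silicon and carbon constraints are tight.
Optimal quantities: ferromanganese = 0.8704 kg, ferrosilicon = 0.7039 kg.
Total cost: 2.42·0.8704 + 2.31·0.7039 = 3.7324.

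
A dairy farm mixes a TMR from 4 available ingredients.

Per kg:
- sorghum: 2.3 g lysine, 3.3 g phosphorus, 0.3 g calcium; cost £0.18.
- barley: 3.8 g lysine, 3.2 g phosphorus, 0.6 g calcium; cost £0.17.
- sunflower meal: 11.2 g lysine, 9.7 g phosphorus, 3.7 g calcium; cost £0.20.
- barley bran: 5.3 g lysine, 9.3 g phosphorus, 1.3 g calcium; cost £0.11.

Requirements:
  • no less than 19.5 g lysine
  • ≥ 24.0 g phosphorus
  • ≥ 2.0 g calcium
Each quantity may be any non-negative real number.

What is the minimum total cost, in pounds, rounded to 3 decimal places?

£0.371

Set it up as a linear program. Let x1 = kg of sorghum, x2 = kg of barley, x3 = kg of sunflower meal, x4 = kg of barley bran.
Minimize 0.18x1 + 0.17x2 + 0.2x3 + 0.11x4 with:
  2.3x1 + 3.8x2 + 11.2x3 + 5.3x4 ≥ 19.5   (lysine)
  3.3x1 + 3.2x2 + 9.7x3 + 9.3x4 ≥ 24   (phosphorus)
  0.3x1 + 0.6x2 + 3.7x3 + 1.3x4 ≥ 2   (calcium)
  x1, x2, x3, x4 ≥ 0.
The optimal basis is {sunflower meal, barley bran}; sorghum, barley drop out. Binding constraints: lysine and phosphorus.
Solving gives x3 = 1.0265, x4 = 1.51.
Objective = 0.2·1.0265 + 0.11·1.51 = 0.37140.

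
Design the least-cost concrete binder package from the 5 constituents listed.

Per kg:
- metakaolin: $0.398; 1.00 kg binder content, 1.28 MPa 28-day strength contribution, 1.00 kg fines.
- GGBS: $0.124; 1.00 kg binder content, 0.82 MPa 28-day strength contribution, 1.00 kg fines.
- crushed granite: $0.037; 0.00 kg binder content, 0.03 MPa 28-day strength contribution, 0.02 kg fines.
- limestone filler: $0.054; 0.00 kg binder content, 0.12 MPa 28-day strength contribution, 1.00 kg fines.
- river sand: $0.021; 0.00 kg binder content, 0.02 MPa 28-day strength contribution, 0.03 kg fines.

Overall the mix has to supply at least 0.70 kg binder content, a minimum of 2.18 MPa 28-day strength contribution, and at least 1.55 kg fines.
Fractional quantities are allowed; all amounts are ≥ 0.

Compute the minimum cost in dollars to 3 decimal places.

Let x1 = kg of metakaolin, x2 = kg of GGBS, x3 = kg of crushed granite, x4 = kg of limestone filler, x5 = kg of river sand.
Minimize 0.398x1 + 0.124x2 + 0.037x3 + 0.054x4 + 0.021x5 s.t.:
  1x1 + 1x2 ≥ 0.7   (binder content)
  1.28x1 + 0.82x2 + 0.03x3 + 0.12x4 + 0.02x5 ≥ 2.18   (28-day strength contribution)
  1x1 + 1x2 + 0.02x3 + 1x4 + 0.03x5 ≥ 1.55   (fines)
  x1, x2, x3, x4, x5 ≥ 0.
The cheapest feasible vertex uses only GGBS; metakaolin, crushed granite, limestone filler, river sand are not used. There the 28-day strength contribution constraint is tight.
Optimal quantities: GGBS = 2.659 kg.
Objective = 0.124·2.659 = 0.32972.

$0.330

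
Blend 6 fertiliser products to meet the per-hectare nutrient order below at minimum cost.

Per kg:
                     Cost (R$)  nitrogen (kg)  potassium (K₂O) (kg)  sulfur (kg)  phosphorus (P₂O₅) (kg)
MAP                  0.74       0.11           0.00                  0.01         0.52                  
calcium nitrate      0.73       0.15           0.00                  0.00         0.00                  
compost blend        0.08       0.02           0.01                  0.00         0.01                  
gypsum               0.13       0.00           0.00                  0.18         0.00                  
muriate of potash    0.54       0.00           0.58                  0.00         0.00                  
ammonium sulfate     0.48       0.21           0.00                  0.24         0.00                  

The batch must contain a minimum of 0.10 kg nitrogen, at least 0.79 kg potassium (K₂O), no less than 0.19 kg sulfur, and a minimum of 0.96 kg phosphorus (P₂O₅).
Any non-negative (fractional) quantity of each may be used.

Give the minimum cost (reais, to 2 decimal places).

Let x1 = kg of MAP, x2 = kg of calcium nitrate, x3 = kg of compost blend, x4 = kg of gypsum, x5 = kg of muriate of potash, x6 = kg of ammonium sulfate.
min 0.74x1 + 0.73x2 + 0.08x3 + 0.13x4 + 0.54x5 + 0.48x6 subject to:
  0.11x1 + 0.15x2 + 0.02x3 + 0.21x6 ≥ 0.1   (nitrogen)
  0.01x3 + 0.58x5 ≥ 0.79   (potassium (K₂O))
  0.01x1 + 0.18x4 + 0.24x6 ≥ 0.19   (sulfur)
  0.52x1 + 0.01x3 ≥ 0.96   (phosphorus (P₂O₅))
  x1, x2, x3, x4, x5, x6 ≥ 0.
At the optimum only MAP, gypsum, muriate of potash are positive (calcium nitrate, compost blend, ammonium sulfate = 0). The potassium (K₂O), sulfur, phosphorus (P₂O₅) requirements are met with equality.
So MAP = 1.846 kg, gypsum = 0.953 kg, muriate of potash = 1.362 kg.
Cost = 0.74·1.846 + 0.13·0.953 + 0.54·1.362 = 2.2254.

R$2.23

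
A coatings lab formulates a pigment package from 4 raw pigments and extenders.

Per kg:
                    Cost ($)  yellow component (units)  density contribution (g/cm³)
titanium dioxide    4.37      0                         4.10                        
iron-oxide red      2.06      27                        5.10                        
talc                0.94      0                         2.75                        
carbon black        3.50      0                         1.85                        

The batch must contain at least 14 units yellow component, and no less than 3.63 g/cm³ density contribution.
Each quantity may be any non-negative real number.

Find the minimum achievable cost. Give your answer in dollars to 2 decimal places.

Treat it as an LP. Let x1 = kg of titanium dioxide, x2 = kg of iron-oxide red, x3 = kg of talc, x4 = kg of carbon black.
Minimize 4.37x1 + 2.06x2 + 0.94x3 + 3.5x4 with:
  27x2 ≥ 14   (yellow component)
  4.1x1 + 5.1x2 + 2.75x3 + 1.85x4 ≥ 3.63   (density contribution)
  x1, x2, x3, x4 ≥ 0.
At the optimum only iron-oxide red, talc are positive (titanium dioxide, carbon black = 0). There the yellow component and density contribution constraints are tight.
Solving gives x2 = 0.5185, x3 = 0.3584.
Total cost: 2.06·0.5185 + 0.94·0.3584 = 1.40501.

$1.41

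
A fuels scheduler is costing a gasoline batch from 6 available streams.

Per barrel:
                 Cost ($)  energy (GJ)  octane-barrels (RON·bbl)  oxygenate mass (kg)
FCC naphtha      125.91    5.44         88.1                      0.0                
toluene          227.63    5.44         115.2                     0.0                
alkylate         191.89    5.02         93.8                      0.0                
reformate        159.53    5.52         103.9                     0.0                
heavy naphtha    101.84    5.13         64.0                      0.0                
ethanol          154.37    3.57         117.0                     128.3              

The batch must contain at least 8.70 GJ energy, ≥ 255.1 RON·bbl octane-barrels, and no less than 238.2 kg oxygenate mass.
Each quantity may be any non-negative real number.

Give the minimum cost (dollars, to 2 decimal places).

$339.80

Let x1 = barrels of FCC naphtha, x2 = barrels of toluene, x3 = barrels of alkylate, x4 = barrels of reformate, x5 = barrels of heavy naphtha, x6 = barrels of ethanol.
min 125.91x1 + 227.63x2 + 191.89x3 + 159.53x4 + 101.84x5 + 154.37x6 subject to:
  5.44x1 + 5.44x2 + 5.02x3 + 5.52x4 + 5.13x5 + 3.57x6 ≥ 8.7   (energy)
  88.1x1 + 115.2x2 + 93.8x3 + 103.9x4 + 64x5 + 117x6 ≥ 255.1   (octane-barrels)
  128.3x6 ≥ 238.2   (oxygenate mass)
  x1, x2, x3, x4, x5, x6 ≥ 0.
The cheapest feasible vertex uses only FCC naphtha, ethanol; toluene, alkylate, reformate, heavy naphtha are not used. Binding constraints: energy and octane-barrels.
That vertex is x1 = 0.332936, x6 = 1.92964.
Objective = 125.91·0.332936 + 154.37·1.92964 = 339.7985.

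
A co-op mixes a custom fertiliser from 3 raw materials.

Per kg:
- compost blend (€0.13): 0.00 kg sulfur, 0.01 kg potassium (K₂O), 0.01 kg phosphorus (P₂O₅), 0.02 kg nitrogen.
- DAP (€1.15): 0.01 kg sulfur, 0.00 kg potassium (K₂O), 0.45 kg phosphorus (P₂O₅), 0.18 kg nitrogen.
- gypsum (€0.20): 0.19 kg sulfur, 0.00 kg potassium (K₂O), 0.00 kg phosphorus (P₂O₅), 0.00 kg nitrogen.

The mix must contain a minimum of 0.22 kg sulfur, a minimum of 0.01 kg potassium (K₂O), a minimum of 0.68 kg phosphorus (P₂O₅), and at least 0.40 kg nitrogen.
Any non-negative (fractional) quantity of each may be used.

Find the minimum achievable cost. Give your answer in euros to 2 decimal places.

€2.77

Set it up as a linear program. Let x1 = kg of compost blend, x2 = kg of DAP, x3 = kg of gypsum.
Minimise 0.13x1 + 1.15x2 + 0.2x3 subject to:
  0.01x2 + 0.19x3 ≥ 0.22   (sulfur)
  0.01x1 ≥ 0.01   (potassium (K₂O))
  0.01x1 + 0.45x2 ≥ 0.68   (phosphorus (P₂O₅))
  0.02x1 + 0.18x2 ≥ 0.4   (nitrogen)
  x1, x2, x3 ≥ 0.
The optimal mix uses every input. The sulfur, potassium (K₂O), nitrogen requirements are met with equality.
Optimal quantities: compost blend = 1 kg, DAP = 2.111 kg, gypsum = 1.047 kg.
Hence cost = 0.13·1 + 1.15·2.111 + 0.2·1.047 = €2.7671.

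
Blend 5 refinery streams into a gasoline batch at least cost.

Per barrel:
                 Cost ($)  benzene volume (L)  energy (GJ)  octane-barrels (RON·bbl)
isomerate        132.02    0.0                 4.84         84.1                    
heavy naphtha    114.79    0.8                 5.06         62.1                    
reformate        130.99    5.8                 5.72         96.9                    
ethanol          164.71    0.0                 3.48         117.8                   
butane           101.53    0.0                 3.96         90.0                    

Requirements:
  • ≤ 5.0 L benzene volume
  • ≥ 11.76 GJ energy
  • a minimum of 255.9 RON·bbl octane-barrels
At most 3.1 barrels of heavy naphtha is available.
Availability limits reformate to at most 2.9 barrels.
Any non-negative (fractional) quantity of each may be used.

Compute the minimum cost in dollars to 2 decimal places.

Let x1 = barrels of isomerate, x2 = barrels of heavy naphtha, x3 = barrels of reformate, x4 = barrels of ethanol, x5 = barrels of butane.
Minimise 132.02x1 + 114.79x2 + 130.99x3 + 164.71x4 + 101.53x5 s.t.:
  0.8x2 + 5.8x3 ≤ 5   (benzene volume)
  4.84x1 + 5.06x2 + 5.72x3 + 3.48x4 + 3.96x5 ≥ 11.76   (energy)
  84.1x1 + 62.1x2 + 96.9x3 + 117.8x4 + 90x5 ≥ 255.9   (octane-barrels)
  x2 ≤ 3.1
  x3 ≤ 2.9
  x1, x2, x3, x4, x5 ≥ 0.
The minimum-cost mix takes nothing from isomerate, heavy naphtha, ethanol — only reformate, butane. The energy and octane-barrels requirements are met with equality.
Optimal quantities: reformate = 0.34359 barrels, butane = 2.4734 barrels.
Objective = 130.99·0.34359 + 101.53·2.4734 = 296.1312.

$296.13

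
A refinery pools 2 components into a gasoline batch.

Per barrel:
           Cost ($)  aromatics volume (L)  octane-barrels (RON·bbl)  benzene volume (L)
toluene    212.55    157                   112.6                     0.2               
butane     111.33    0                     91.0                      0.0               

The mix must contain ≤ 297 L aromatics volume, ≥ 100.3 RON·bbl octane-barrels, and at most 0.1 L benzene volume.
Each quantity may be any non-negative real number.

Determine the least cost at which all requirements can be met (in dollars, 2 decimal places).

Let x1 = barrels of toluene, x2 = barrels of butane.
Minimise 212.55x1 + 111.33x2 subject to:
  157x1 ≤ 297   (aromatics volume)
  112.6x1 + 91x2 ≥ 100.3   (octane-barrels)
  0.2x1 ≤ 0.1   (benzene volume)
  x1, x2 ≥ 0.
At the optimum only butane is positive (toluene = 0). There the octane-barrels constraint is tight.
Optimal quantities: butane = 1.1022 barrels.
Hence cost = 111.33·1.1022 = $122.7079.

$122.71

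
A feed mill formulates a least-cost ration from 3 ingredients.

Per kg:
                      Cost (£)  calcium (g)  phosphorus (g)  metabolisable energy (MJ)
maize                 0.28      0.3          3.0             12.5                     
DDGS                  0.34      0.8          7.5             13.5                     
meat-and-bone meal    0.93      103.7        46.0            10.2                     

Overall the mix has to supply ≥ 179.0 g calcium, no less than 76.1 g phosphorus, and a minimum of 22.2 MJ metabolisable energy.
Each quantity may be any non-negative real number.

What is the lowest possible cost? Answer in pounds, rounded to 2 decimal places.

This is a linear program. Let x1 = kg of maize, x2 = kg of DDGS, x3 = kg of meat-and-bone meal.
Minimize 0.28x1 + 0.34x2 + 0.93x3 subject to:
  0.3x1 + 0.8x2 + 103.7x3 ≥ 179   (calcium)
  3x1 + 7.5x2 + 46x3 ≥ 76.1   (phosphorus)
  12.5x1 + 13.5x2 + 10.2x3 ≥ 22.2   (metabolisable energy)
  x1, x2, x3 ≥ 0.
At the optimum only maize, meat-and-bone meal are positive (DDGS = 0). The calcium and metabolisable energy requirements are met with equality.
Optimal quantities: maize = 0.3683 kg, meat-and-bone meal = 1.725 kg.
Total cost: 0.28·0.3683 + 0.93·1.725 = 1.7074.

£1.71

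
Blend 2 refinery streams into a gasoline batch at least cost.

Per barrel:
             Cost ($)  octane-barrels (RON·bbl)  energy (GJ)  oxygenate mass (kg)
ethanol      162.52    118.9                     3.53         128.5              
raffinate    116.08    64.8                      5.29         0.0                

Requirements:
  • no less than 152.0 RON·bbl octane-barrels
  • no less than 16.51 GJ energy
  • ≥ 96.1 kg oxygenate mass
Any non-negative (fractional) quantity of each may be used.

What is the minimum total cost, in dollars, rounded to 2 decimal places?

Set it up as a linear program. Let x1 = barrels of ethanol, x2 = barrels of raffinate.
Minimise 162.52x1 + 116.08x2 with:
  118.9x1 + 64.8x2 ≥ 152   (octane-barrels)
  3.53x1 + 5.29x2 ≥ 16.51   (energy)
  128.5x1 ≥ 96.1   (oxygenate mass)
  x1, x2 ≥ 0.
Both inputs are positive at the optimum. Binding constraints: energy and oxygenate mass.
That vertex is x1 = 0.74786, x2 = 2.62194.
Cost = 162.52·0.74786 + 116.08·2.62194 = 425.8970.

$425.90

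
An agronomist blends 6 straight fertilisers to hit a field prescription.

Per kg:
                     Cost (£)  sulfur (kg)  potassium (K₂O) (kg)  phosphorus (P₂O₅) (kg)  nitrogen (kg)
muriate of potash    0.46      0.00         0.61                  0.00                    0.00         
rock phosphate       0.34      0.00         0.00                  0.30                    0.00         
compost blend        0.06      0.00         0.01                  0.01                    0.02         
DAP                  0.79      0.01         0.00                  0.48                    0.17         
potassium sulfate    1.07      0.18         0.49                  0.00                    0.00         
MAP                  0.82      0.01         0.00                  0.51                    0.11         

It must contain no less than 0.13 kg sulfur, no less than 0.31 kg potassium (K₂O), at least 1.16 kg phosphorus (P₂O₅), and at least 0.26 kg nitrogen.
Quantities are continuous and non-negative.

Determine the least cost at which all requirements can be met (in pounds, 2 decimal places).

Let x1 = kg of muriate of potash, x2 = kg of rock phosphate, x3 = kg of compost blend, x4 = kg of DAP, x5 = kg of potassium sulfate, x6 = kg of MAP.
min 0.46x1 + 0.34x2 + 0.06x3 + 0.79x4 + 1.07x5 + 0.82x6 s.t.:
  0.01x4 + 0.18x5 + 0.01x6 ≥ 0.13   (sulfur)
  0.61x1 + 0.01x3 + 0.49x5 ≥ 0.31   (potassium (K₂O))
  0.3x2 + 0.01x3 + 0.48x4 + 0.51x6 ≥ 1.16   (phosphorus (P₂O₅))
  0.02x3 + 0.17x4 + 0.11x6 ≥ 0.26   (nitrogen)
  x1, x2, x3, x4, x5, x6 ≥ 0.
The minimum-cost mix takes nothing from muriate of potash, compost blend, MAP — only rock phosphate, DAP, potassium sulfate. The sulfur, phosphorus (P₂O₅), nitrogen requirements are met with equality.
Optimal quantities: rock phosphate = 1.42 kg, DAP = 1.529 kg, potassium sulfate = 0.6373 kg.
Total cost: 0.34·1.42 + 0.79·1.529 + 1.07·0.6373 = 2.3726.

£2.37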